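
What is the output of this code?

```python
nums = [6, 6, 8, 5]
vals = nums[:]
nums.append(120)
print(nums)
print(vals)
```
[6, 6, 8, 5, 120]
[6, 6, 8, 5]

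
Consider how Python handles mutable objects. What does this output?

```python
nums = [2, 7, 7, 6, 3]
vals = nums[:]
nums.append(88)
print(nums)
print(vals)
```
[2, 7, 7, 6, 3, 88]
[2, 7, 7, 6, 3]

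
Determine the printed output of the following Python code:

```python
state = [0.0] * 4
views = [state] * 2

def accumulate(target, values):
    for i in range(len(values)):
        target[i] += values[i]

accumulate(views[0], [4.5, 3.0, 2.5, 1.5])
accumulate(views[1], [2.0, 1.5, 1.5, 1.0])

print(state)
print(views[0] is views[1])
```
[6.5, 4.5, 4.0, 2.5]
True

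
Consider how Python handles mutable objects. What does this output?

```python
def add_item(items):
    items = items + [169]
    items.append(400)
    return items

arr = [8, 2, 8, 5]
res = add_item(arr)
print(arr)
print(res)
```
[8, 2, 8, 5]
[8, 2, 8, 5, 169, 400]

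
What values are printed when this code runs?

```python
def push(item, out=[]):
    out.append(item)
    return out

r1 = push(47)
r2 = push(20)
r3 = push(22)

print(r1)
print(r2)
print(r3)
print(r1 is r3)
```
[47, 20, 22]
[47, 20, 22]
[47, 20, 22]
True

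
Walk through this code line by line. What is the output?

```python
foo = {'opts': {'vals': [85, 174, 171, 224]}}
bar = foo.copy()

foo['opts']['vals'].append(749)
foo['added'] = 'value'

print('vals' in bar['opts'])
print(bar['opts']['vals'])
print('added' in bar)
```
True
[85, 174, 171, 224, 749]
False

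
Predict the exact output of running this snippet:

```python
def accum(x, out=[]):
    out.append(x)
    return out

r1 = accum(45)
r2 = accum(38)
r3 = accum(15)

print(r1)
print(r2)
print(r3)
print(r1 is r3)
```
[45, 38, 15]
[45, 38, 15]
[45, 38, 15]
True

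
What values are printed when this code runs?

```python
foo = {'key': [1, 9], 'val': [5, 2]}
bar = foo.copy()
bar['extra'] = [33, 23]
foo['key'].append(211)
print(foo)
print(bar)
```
{'key': [1, 9, 211], 'val': [5, 2]}
{'key': [1, 9, 211], 'val': [5, 2], 'extra': [33, 23]}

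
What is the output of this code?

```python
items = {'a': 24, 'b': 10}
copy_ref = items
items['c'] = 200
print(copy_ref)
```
{'a': 24, 'b': 10, 'c': 200}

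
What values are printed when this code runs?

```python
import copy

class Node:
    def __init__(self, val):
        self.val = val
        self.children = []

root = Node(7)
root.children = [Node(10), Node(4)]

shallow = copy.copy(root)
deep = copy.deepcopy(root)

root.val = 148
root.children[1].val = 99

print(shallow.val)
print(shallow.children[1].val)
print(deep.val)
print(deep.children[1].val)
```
7
99
7
4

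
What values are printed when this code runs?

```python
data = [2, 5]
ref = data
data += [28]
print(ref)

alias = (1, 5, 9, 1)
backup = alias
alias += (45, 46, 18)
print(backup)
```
[2, 5, 28]
(1, 5, 9, 1)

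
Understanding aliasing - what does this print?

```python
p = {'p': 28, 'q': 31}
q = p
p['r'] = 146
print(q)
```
{'p': 28, 'q': 31, 'r': 146}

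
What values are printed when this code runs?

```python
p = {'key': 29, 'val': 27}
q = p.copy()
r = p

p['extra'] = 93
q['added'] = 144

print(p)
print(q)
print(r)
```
{'key': 29, 'val': 27, 'extra': 93}
{'key': 29, 'val': 27, 'added': 144}
{'key': 29, 'val': 27, 'extra': 93}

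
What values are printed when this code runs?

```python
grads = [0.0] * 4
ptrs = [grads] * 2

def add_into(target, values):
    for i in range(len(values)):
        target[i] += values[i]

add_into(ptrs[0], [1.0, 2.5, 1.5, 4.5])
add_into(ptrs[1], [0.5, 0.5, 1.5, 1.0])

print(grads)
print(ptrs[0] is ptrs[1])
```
[1.5, 3.0, 3.0, 5.5]
True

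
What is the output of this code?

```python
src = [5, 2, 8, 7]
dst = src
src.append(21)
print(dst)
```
[5, 2, 8, 7, 21]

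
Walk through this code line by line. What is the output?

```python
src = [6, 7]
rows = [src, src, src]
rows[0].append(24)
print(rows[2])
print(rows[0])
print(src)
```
[6, 7, 24]
[6, 7, 24]
[6, 7, 24]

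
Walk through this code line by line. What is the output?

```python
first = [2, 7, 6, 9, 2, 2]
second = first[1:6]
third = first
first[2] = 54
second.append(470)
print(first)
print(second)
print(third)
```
[2, 7, 54, 9, 2, 2]
[7, 6, 9, 2, 2, 470]
[2, 7, 54, 9, 2, 2]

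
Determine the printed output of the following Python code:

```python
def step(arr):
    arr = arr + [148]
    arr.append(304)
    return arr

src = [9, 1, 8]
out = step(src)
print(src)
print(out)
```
[9, 1, 8]
[9, 1, 8, 148, 304]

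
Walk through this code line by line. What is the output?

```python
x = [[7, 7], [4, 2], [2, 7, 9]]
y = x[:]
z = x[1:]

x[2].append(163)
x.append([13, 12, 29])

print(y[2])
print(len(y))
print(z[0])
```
[2, 7, 9, 163]
3
[4, 2]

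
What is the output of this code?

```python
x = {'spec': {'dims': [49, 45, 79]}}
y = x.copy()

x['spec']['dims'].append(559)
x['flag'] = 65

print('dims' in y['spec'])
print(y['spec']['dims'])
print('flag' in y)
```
True
[49, 45, 79, 559]
False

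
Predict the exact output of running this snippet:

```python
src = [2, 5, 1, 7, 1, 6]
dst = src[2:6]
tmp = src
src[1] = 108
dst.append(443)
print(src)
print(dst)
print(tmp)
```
[2, 108, 1, 7, 1, 6]
[1, 7, 1, 6, 443]
[2, 108, 1, 7, 1, 6]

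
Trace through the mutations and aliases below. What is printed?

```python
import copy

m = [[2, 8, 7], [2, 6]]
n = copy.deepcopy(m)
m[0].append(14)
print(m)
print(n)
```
[[2, 8, 7, 14], [2, 6]]
[[2, 8, 7], [2, 6]]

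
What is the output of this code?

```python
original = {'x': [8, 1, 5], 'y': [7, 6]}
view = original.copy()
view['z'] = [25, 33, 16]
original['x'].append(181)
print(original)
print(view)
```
{'x': [8, 1, 5, 181], 'y': [7, 6]}
{'x': [8, 1, 5, 181], 'y': [7, 6], 'z': [25, 33, 16]}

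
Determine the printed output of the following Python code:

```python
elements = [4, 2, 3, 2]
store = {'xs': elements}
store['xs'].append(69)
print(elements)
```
[4, 2, 3, 2, 69]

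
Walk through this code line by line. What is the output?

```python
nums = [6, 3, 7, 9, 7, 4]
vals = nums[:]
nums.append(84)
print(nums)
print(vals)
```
[6, 3, 7, 9, 7, 4, 84]
[6, 3, 7, 9, 7, 4]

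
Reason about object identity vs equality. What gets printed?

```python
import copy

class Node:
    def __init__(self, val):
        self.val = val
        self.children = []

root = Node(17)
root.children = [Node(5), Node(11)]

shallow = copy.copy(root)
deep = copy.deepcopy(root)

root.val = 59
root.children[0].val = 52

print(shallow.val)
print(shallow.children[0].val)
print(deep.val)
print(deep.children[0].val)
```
17
52
17
5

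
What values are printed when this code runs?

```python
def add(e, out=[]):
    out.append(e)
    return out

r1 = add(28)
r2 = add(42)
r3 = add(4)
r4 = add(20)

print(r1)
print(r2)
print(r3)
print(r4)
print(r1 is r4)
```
[28, 42, 4, 20]
[28, 42, 4, 20]
[28, 42, 4, 20]
[28, 42, 4, 20]
True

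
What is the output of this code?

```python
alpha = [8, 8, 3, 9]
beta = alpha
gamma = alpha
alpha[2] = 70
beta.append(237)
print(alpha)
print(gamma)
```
[8, 8, 70, 9, 237]
[8, 8, 70, 9, 237]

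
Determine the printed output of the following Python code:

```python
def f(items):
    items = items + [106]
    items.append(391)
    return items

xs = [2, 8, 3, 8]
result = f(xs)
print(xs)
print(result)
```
[2, 8, 3, 8]
[2, 8, 3, 8, 106, 391]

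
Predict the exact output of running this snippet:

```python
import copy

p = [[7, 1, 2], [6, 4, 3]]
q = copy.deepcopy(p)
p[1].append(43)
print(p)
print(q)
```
[[7, 1, 2], [6, 4, 3, 43]]
[[7, 1, 2], [6, 4, 3]]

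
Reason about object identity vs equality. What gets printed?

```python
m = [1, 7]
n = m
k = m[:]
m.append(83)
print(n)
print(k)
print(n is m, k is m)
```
[1, 7, 83]
[1, 7]
True False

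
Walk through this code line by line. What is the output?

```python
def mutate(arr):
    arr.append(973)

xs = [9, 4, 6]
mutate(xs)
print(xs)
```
[9, 4, 6, 973]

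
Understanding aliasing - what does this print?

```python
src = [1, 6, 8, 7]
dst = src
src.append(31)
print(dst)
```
[1, 6, 8, 7, 31]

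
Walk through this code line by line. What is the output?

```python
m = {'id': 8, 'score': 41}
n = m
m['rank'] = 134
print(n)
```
{'id': 8, 'score': 41, 'rank': 134}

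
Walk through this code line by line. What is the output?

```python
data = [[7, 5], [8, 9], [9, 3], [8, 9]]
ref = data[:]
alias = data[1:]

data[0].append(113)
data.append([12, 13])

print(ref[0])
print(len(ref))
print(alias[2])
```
[7, 5, 113]
4
[8, 9]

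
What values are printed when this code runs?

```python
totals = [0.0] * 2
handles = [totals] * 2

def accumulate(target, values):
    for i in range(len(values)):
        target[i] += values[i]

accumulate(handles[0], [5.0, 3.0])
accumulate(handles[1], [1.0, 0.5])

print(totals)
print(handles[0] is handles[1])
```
[6.0, 3.5]
True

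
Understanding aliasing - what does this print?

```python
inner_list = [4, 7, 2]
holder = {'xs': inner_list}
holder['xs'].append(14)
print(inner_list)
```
[4, 7, 2, 14]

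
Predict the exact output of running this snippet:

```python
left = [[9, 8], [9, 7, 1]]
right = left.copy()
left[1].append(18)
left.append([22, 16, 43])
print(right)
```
[[9, 8], [9, 7, 1, 18]]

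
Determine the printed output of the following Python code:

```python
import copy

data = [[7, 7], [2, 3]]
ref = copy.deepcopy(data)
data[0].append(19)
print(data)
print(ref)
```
[[7, 7, 19], [2, 3]]
[[7, 7], [2, 3]]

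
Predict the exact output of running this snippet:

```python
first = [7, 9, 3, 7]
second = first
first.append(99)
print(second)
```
[7, 9, 3, 7, 99]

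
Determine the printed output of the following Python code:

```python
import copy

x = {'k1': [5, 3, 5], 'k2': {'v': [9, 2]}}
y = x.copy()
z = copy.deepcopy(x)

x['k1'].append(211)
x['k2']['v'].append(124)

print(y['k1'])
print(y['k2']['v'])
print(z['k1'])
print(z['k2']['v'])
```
[5, 3, 5, 211]
[9, 2, 124]
[5, 3, 5]
[9, 2]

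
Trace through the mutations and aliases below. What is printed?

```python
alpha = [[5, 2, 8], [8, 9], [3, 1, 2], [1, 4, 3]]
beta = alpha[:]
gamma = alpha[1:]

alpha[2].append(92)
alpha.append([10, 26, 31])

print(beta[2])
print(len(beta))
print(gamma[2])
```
[3, 1, 2, 92]
4
[1, 4, 3]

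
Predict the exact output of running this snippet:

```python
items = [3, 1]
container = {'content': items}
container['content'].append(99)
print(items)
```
[3, 1, 99]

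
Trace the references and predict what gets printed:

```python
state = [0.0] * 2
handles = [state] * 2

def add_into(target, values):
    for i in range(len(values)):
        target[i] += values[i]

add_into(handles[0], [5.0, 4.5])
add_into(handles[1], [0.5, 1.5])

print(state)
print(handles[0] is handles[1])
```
[5.5, 6.0]
True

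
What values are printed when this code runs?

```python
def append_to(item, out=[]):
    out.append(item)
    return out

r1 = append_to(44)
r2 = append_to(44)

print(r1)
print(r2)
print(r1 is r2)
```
[44, 44]
[44, 44]
True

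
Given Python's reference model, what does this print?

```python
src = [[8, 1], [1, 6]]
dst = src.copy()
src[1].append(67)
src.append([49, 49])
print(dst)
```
[[8, 1], [1, 6, 67]]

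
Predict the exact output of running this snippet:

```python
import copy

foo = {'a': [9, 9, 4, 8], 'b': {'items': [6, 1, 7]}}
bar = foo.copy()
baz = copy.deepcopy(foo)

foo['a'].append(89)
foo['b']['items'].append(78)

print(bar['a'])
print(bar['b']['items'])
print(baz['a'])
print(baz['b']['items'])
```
[9, 9, 4, 8, 89]
[6, 1, 7, 78]
[9, 9, 4, 8]
[6, 1, 7]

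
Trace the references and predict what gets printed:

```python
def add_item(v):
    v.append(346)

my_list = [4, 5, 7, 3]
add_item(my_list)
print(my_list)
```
[4, 5, 7, 3, 346]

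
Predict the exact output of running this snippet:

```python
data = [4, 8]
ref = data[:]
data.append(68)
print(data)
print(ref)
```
[4, 8, 68]
[4, 8]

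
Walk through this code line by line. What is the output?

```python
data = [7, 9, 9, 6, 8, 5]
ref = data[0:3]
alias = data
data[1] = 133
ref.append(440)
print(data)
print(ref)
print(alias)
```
[7, 133, 9, 6, 8, 5]
[7, 9, 9, 440]
[7, 133, 9, 6, 8, 5]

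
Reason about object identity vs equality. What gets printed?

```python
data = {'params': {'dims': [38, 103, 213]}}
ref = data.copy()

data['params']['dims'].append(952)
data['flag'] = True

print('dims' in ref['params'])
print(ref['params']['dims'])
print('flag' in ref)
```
True
[38, 103, 213, 952]
False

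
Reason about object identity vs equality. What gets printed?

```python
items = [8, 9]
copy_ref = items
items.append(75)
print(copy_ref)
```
[8, 9, 75]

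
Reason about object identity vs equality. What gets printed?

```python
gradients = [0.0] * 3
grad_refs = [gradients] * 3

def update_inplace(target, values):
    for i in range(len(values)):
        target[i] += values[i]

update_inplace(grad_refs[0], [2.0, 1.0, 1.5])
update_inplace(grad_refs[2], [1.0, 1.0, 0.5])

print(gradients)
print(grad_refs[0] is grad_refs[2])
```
[3.0, 2.0, 2.0]
True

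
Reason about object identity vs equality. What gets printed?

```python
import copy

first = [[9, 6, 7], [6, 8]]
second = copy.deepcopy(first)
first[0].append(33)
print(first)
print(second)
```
[[9, 6, 7, 33], [6, 8]]
[[9, 6, 7], [6, 8]]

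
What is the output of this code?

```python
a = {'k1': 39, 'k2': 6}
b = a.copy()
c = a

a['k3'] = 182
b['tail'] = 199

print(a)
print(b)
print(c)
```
{'k1': 39, 'k2': 6, 'k3': 182}
{'k1': 39, 'k2': 6, 'tail': 199}
{'k1': 39, 'k2': 6, 'k3': 182}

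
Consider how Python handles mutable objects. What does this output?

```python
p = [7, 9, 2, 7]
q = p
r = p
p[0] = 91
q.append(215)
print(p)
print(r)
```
[91, 9, 2, 7, 215]
[91, 9, 2, 7, 215]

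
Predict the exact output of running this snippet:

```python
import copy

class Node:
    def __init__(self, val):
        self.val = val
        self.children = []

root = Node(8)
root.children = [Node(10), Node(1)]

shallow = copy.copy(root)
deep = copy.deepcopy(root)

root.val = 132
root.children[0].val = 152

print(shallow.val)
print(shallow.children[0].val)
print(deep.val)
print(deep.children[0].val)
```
8
152
8
10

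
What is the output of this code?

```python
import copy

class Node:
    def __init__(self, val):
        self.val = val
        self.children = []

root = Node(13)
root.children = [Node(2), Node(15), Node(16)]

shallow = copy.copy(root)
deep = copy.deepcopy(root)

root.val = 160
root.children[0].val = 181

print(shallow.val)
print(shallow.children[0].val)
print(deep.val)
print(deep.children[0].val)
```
13
181
13
2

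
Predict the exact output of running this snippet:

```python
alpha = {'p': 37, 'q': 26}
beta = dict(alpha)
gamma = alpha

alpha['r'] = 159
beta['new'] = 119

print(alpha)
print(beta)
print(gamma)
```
{'p': 37, 'q': 26, 'r': 159}
{'p': 37, 'q': 26, 'new': 119}
{'p': 37, 'q': 26, 'r': 159}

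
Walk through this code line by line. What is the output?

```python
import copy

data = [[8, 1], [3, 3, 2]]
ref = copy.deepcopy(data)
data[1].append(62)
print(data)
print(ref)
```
[[8, 1], [3, 3, 2, 62]]
[[8, 1], [3, 3, 2]]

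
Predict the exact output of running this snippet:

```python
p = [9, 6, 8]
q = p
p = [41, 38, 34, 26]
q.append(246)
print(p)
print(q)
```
[41, 38, 34, 26]
[9, 6, 8, 246]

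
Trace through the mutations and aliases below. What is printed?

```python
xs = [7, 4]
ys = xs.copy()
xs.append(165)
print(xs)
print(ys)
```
[7, 4, 165]
[7, 4]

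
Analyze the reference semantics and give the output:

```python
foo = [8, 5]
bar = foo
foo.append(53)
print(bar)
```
[8, 5, 53]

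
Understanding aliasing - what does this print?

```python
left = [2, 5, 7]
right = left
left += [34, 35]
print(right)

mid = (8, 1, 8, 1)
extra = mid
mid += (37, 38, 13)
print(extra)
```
[2, 5, 7, 34, 35]
(8, 1, 8, 1)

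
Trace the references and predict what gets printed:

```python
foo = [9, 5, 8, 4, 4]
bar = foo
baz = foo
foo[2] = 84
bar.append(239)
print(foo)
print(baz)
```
[9, 5, 84, 4, 4, 239]
[9, 5, 84, 4, 4, 239]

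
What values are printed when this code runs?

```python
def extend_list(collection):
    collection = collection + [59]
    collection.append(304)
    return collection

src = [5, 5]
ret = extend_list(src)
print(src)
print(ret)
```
[5, 5]
[5, 5, 59, 304]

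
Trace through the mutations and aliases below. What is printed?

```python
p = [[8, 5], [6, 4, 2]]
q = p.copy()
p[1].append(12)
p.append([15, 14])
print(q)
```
[[8, 5], [6, 4, 2, 12]]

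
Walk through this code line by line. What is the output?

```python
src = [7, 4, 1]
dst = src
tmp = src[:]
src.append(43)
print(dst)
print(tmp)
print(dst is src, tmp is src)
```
[7, 4, 1, 43]
[7, 4, 1]
True False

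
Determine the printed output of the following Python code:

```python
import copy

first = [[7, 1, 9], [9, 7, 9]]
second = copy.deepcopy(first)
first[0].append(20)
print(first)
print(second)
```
[[7, 1, 9, 20], [9, 7, 9]]
[[7, 1, 9], [9, 7, 9]]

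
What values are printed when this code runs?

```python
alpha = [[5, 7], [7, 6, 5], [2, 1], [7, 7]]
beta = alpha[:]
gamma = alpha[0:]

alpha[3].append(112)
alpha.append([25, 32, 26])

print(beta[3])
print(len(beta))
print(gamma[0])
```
[7, 7, 112]
4
[5, 7]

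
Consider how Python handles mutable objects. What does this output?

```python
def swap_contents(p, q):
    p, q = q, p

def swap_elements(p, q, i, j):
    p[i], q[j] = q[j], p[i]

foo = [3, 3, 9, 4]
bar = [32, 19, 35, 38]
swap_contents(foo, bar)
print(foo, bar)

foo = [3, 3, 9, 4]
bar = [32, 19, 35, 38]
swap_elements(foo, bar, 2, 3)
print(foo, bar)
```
[3, 3, 9, 4] [32, 19, 35, 38]
[3, 3, 38, 4] [32, 19, 35, 9]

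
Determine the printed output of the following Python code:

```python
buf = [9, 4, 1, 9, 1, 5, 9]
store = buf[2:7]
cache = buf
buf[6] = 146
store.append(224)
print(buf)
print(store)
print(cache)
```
[9, 4, 1, 9, 1, 5, 146]
[1, 9, 1, 5, 9, 224]
[9, 4, 1, 9, 1, 5, 146]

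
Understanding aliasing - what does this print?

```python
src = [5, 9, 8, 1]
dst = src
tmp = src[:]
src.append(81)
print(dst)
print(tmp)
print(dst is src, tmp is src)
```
[5, 9, 8, 1, 81]
[5, 9, 8, 1]
True False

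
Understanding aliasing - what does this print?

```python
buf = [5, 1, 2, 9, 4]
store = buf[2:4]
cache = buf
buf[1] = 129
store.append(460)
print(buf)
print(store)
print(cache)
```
[5, 129, 2, 9, 4]
[2, 9, 460]
[5, 129, 2, 9, 4]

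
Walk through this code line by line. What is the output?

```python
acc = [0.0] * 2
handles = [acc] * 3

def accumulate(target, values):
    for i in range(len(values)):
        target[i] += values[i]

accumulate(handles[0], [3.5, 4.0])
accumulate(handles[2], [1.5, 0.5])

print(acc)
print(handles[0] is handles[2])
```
[5.0, 4.5]
True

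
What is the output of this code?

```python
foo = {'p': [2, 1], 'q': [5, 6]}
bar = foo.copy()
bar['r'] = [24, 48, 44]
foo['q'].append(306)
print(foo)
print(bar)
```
{'p': [2, 1], 'q': [5, 6, 306]}
{'p': [2, 1], 'q': [5, 6, 306], 'r': [24, 48, 44]}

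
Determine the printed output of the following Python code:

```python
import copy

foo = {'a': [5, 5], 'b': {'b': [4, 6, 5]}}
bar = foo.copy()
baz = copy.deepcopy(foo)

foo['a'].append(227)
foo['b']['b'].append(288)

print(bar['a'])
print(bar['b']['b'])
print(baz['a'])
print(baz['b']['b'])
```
[5, 5, 227]
[4, 6, 5, 288]
[5, 5]
[4, 6, 5]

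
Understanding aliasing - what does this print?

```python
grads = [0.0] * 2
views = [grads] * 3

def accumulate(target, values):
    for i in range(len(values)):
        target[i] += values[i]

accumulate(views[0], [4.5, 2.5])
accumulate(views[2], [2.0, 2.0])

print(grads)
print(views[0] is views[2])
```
[6.5, 4.5]
True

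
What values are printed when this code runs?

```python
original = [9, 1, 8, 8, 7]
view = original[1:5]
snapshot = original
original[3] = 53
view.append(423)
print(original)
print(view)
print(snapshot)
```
[9, 1, 8, 53, 7]
[1, 8, 8, 7, 423]
[9, 1, 8, 53, 7]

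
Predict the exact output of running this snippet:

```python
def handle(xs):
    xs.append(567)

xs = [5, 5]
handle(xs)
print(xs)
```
[5, 5, 567]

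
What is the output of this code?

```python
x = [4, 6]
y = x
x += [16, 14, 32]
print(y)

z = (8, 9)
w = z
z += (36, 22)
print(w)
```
[4, 6, 16, 14, 32]
(8, 9)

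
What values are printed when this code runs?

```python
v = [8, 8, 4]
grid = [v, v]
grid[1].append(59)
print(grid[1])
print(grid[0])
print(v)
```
[8, 8, 4, 59]
[8, 8, 4, 59]
[8, 8, 4, 59]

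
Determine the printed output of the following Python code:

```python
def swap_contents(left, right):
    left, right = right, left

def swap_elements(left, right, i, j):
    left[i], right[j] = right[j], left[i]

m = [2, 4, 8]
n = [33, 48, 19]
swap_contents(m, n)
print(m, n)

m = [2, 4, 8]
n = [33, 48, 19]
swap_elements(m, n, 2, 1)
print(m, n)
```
[2, 4, 8] [33, 48, 19]
[2, 4, 48] [33, 8, 19]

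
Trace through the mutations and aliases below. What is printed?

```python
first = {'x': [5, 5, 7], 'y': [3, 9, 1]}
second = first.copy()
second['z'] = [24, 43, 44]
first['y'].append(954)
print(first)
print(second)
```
{'x': [5, 5, 7], 'y': [3, 9, 1, 954]}
{'x': [5, 5, 7], 'y': [3, 9, 1, 954], 'z': [24, 43, 44]}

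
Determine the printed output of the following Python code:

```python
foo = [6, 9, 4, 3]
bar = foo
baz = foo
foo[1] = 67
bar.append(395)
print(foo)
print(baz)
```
[6, 67, 4, 3, 395]
[6, 67, 4, 3, 395]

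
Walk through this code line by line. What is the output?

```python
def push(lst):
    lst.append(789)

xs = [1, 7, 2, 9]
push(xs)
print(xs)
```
[1, 7, 2, 9, 789]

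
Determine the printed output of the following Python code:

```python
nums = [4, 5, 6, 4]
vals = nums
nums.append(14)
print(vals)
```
[4, 5, 6, 4, 14]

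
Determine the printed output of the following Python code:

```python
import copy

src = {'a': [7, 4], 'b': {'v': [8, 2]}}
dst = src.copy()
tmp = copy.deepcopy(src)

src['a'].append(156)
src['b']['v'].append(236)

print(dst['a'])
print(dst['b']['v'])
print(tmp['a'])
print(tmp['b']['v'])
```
[7, 4, 156]
[8, 2, 236]
[7, 4]
[8, 2]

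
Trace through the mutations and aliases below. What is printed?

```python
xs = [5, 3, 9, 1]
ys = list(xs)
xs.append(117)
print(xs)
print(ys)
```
[5, 3, 9, 1, 117]
[5, 3, 9, 1]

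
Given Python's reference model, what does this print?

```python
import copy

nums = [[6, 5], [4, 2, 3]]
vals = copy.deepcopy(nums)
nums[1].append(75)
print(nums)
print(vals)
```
[[6, 5], [4, 2, 3, 75]]
[[6, 5], [4, 2, 3]]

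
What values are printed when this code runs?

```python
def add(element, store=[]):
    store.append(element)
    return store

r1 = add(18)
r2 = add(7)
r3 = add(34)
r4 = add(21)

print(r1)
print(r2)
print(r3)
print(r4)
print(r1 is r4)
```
[18, 7, 34, 21]
[18, 7, 34, 21]
[18, 7, 34, 21]
[18, 7, 34, 21]
True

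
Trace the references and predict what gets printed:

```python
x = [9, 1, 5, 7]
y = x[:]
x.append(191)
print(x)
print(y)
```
[9, 1, 5, 7, 191]
[9, 1, 5, 7]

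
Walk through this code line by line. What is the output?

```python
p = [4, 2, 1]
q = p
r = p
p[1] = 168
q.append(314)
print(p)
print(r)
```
[4, 168, 1, 314]
[4, 168, 1, 314]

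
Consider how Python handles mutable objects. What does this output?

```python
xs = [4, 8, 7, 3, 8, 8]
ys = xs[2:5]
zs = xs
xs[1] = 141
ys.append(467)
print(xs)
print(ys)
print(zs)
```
[4, 141, 7, 3, 8, 8]
[7, 3, 8, 467]
[4, 141, 7, 3, 8, 8]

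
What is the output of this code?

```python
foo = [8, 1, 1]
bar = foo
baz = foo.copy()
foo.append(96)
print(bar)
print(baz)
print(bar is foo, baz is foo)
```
[8, 1, 1, 96]
[8, 1, 1]
True False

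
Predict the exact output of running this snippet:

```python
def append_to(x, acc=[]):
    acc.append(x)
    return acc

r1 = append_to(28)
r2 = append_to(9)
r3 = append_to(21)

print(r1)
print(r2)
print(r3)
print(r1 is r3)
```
[28, 9, 21]
[28, 9, 21]
[28, 9, 21]
True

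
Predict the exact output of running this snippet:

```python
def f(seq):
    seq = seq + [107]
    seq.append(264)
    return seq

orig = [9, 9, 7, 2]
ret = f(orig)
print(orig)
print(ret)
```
[9, 9, 7, 2]
[9, 9, 7, 2, 107, 264]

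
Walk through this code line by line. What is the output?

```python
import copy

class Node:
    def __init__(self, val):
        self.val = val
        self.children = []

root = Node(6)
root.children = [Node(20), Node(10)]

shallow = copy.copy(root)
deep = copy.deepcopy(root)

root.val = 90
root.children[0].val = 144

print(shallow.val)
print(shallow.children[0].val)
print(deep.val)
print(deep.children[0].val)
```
6
144
6
20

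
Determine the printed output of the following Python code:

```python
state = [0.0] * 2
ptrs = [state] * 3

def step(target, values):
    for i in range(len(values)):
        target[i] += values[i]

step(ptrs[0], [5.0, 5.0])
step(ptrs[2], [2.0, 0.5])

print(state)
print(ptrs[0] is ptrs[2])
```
[7.0, 5.5]
True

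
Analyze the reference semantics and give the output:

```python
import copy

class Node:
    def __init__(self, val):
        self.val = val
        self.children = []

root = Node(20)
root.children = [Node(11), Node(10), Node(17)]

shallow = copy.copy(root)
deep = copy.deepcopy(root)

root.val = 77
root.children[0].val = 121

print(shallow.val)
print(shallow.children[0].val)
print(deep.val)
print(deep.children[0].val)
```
20
121
20
11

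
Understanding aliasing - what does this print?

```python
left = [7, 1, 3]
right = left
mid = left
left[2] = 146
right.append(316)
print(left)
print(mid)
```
[7, 1, 146, 316]
[7, 1, 146, 316]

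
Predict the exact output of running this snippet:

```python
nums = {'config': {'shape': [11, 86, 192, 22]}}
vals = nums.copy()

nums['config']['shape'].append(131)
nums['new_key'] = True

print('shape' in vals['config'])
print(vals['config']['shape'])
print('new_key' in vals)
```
True
[11, 86, 192, 22, 131]
False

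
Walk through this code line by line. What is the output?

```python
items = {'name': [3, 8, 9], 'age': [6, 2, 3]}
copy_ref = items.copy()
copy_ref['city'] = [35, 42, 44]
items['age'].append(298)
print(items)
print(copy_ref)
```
{'name': [3, 8, 9], 'age': [6, 2, 3, 298]}
{'name': [3, 8, 9], 'age': [6, 2, 3, 298], 'city': [35, 42, 44]}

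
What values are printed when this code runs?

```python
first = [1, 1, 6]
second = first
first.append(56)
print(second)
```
[1, 1, 6, 56]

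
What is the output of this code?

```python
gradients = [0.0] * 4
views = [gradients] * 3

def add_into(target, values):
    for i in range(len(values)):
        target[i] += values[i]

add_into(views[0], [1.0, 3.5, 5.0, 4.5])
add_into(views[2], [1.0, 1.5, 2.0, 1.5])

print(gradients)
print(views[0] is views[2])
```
[2.0, 5.0, 7.0, 6.0]
True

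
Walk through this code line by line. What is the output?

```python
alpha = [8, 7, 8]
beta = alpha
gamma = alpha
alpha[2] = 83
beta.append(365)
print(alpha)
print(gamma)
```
[8, 7, 83, 365]
[8, 7, 83, 365]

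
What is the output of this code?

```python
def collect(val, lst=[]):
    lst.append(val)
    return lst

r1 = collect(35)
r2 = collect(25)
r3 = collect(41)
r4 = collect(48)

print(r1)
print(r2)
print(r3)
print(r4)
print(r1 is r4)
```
[35, 25, 41, 48]
[35, 25, 41, 48]
[35, 25, 41, 48]
[35, 25, 41, 48]
True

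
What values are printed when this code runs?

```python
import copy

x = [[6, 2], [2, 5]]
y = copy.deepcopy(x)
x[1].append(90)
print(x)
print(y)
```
[[6, 2], [2, 5, 90]]
[[6, 2], [2, 5]]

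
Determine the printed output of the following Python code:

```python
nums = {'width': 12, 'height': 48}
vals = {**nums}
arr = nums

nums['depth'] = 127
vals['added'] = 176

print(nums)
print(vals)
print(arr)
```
{'width': 12, 'height': 48, 'depth': 127}
{'width': 12, 'height': 48, 'added': 176}
{'width': 12, 'height': 48, 'depth': 127}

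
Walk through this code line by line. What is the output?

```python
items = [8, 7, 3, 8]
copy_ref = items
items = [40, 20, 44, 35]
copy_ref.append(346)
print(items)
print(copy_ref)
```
[40, 20, 44, 35]
[8, 7, 3, 8, 346]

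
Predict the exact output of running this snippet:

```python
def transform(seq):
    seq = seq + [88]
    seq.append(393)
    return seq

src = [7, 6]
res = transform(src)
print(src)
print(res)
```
[7, 6]
[7, 6, 88, 393]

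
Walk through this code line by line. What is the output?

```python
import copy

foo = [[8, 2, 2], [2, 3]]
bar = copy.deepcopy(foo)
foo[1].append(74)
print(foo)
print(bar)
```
[[8, 2, 2], [2, 3, 74]]
[[8, 2, 2], [2, 3]]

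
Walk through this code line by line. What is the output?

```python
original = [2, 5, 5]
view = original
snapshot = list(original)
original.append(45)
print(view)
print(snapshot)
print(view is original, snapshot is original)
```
[2, 5, 5, 45]
[2, 5, 5]
True False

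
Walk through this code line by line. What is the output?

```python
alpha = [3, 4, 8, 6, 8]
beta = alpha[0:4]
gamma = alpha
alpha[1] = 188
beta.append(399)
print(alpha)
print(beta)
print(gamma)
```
[3, 188, 8, 6, 8]
[3, 4, 8, 6, 399]
[3, 188, 8, 6, 8]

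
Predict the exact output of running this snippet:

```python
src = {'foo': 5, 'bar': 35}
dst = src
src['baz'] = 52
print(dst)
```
{'foo': 5, 'bar': 35, 'baz': 52}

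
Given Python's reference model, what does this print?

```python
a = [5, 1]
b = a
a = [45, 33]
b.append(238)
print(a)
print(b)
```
[45, 33]
[5, 1, 238]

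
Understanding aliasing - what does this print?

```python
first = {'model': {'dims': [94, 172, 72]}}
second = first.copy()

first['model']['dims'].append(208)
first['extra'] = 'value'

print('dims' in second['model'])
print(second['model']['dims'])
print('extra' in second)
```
True
[94, 172, 72, 208]
False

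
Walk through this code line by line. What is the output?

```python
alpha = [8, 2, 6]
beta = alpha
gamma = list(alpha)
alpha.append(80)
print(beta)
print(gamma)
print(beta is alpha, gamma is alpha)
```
[8, 2, 6, 80]
[8, 2, 6]
True False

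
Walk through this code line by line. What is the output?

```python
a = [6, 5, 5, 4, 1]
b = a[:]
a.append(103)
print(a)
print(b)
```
[6, 5, 5, 4, 1, 103]
[6, 5, 5, 4, 1]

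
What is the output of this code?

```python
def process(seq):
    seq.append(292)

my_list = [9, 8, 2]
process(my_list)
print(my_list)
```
[9, 8, 2, 292]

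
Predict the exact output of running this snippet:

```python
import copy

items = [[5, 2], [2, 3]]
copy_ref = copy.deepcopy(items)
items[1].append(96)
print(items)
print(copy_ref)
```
[[5, 2], [2, 3, 96]]
[[5, 2], [2, 3]]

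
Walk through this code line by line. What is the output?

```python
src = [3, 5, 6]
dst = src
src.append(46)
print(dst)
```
[3, 5, 6, 46]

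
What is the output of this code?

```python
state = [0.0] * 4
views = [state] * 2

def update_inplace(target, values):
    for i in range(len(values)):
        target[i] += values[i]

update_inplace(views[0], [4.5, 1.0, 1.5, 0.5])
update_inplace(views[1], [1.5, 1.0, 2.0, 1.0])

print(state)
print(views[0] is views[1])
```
[6.0, 2.0, 3.5, 1.5]
True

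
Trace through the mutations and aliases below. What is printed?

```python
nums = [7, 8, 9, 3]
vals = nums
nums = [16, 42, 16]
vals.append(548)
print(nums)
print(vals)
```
[16, 42, 16]
[7, 8, 9, 3, 548]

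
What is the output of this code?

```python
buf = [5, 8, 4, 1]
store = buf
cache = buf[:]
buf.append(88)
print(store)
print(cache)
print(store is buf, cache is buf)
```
[5, 8, 4, 1, 88]
[5, 8, 4, 1]
True False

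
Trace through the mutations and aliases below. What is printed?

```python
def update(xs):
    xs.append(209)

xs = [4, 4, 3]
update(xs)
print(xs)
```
[4, 4, 3, 209]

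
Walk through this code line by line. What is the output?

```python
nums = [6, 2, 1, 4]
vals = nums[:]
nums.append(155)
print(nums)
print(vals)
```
[6, 2, 1, 4, 155]
[6, 2, 1, 4]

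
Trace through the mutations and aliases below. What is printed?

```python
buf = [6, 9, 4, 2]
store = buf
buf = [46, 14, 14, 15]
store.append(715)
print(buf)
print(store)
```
[46, 14, 14, 15]
[6, 9, 4, 2, 715]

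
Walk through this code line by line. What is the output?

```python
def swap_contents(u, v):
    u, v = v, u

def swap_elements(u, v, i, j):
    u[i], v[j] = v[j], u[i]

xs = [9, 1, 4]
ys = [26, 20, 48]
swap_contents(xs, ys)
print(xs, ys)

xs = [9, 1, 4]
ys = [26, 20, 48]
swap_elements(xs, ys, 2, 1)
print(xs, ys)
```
[9, 1, 4] [26, 20, 48]
[9, 1, 20] [26, 4, 48]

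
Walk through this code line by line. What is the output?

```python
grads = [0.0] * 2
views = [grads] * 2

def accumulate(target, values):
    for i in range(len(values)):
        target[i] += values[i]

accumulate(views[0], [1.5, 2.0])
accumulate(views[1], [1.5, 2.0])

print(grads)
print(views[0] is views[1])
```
[3.0, 4.0]
True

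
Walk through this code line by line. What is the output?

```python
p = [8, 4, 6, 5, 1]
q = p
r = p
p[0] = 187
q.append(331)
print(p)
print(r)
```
[187, 4, 6, 5, 1, 331]
[187, 4, 6, 5, 1, 331]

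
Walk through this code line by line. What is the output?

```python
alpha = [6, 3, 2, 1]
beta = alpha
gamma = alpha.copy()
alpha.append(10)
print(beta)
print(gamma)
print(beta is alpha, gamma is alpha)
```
[6, 3, 2, 1, 10]
[6, 3, 2, 1]
True False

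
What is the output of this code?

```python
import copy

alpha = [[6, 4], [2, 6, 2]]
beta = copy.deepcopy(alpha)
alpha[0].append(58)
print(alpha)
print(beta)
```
[[6, 4, 58], [2, 6, 2]]
[[6, 4], [2, 6, 2]]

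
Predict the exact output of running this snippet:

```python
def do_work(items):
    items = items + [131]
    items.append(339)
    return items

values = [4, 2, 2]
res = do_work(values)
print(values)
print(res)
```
[4, 2, 2]
[4, 2, 2, 131, 339]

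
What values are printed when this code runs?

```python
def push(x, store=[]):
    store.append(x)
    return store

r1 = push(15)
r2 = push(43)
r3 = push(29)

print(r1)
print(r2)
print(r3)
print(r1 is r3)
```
[15, 43, 29]
[15, 43, 29]
[15, 43, 29]
True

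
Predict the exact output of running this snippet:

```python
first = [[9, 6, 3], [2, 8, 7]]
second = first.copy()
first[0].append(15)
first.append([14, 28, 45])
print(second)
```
[[9, 6, 3, 15], [2, 8, 7]]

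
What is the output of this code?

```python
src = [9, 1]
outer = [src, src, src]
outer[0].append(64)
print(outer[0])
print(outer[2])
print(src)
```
[9, 1, 64]
[9, 1, 64]
[9, 1, 64]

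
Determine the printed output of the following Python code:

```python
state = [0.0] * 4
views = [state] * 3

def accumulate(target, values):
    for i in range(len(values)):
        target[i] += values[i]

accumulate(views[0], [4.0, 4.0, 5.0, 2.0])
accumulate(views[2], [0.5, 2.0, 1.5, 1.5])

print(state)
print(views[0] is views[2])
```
[4.5, 6.0, 6.5, 3.5]
True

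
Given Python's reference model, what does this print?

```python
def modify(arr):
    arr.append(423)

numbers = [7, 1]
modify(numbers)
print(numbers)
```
[7, 1, 423]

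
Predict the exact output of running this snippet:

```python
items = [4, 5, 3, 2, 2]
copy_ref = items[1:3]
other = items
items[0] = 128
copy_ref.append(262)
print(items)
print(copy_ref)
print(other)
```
[128, 5, 3, 2, 2]
[5, 3, 262]
[128, 5, 3, 2, 2]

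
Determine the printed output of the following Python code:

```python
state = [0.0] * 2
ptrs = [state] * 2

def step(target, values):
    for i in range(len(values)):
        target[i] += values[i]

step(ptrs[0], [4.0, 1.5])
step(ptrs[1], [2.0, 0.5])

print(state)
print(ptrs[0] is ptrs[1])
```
[6.0, 2.0]
True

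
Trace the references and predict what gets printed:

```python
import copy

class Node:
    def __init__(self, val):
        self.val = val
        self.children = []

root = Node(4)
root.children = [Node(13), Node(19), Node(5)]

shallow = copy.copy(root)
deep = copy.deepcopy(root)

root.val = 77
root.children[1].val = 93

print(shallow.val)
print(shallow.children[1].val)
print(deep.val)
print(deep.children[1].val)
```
4
93
4
19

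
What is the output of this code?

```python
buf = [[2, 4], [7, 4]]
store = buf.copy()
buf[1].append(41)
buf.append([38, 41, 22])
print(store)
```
[[2, 4], [7, 4, 41]]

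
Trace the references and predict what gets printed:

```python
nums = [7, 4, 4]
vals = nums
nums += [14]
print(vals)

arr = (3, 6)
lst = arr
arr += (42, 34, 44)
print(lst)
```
[7, 4, 4, 14]
(3, 6)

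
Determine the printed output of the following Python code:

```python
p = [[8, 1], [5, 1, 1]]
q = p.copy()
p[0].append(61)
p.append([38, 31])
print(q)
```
[[8, 1, 61], [5, 1, 1]]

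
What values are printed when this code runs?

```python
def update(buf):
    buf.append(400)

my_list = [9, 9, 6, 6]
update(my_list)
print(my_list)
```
[9, 9, 6, 6, 400]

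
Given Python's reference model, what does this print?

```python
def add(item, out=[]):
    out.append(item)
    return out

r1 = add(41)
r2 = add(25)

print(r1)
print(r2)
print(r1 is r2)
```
[41, 25]
[41, 25]
True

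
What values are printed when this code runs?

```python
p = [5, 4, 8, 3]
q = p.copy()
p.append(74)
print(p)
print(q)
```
[5, 4, 8, 3, 74]
[5, 4, 8, 3]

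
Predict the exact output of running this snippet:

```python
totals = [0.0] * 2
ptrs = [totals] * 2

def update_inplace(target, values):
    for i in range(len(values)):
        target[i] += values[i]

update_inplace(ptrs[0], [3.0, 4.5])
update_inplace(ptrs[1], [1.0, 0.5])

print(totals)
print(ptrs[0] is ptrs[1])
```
[4.0, 5.0]
True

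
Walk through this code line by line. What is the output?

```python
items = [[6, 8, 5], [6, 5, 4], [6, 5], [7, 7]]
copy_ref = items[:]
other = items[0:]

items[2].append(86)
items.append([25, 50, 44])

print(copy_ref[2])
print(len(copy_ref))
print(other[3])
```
[6, 5, 86]
4
[7, 7]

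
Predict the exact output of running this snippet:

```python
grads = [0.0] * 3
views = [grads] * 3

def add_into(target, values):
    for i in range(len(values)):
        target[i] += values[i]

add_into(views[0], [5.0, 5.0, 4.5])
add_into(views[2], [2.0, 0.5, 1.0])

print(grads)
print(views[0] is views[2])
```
[7.0, 5.5, 5.5]
True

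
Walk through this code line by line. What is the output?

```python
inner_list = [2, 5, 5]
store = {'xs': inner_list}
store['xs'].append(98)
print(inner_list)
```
[2, 5, 5, 98]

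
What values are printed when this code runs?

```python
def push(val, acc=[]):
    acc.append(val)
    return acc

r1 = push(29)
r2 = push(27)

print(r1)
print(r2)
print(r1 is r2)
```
[29, 27]
[29, 27]
True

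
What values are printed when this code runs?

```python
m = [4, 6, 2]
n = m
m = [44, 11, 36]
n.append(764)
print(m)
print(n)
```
[44, 11, 36]
[4, 6, 2, 764]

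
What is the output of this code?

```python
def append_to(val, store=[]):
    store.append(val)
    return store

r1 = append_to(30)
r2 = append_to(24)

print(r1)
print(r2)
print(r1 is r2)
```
[30, 24]
[30, 24]
True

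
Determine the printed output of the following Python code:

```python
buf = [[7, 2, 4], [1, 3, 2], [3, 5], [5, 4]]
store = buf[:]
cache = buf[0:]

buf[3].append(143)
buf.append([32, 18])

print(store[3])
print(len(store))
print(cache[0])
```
[5, 4, 143]
4
[7, 2, 4]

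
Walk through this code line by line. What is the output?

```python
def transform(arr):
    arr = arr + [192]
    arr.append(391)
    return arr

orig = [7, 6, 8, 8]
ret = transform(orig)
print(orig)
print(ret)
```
[7, 6, 8, 8]
[7, 6, 8, 8, 192, 391]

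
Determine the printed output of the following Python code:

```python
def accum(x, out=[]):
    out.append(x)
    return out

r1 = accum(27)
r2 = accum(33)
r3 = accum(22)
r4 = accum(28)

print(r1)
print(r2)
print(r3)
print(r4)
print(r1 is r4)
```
[27, 33, 22, 28]
[27, 33, 22, 28]
[27, 33, 22, 28]
[27, 33, 22, 28]
True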